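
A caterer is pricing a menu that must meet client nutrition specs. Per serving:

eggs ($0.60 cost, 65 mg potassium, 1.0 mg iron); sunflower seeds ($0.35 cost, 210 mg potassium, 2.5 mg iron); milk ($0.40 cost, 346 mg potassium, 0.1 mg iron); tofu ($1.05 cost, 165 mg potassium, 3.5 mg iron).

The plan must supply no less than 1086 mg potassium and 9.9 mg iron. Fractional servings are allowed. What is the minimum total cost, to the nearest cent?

$1.68

A basic optimal solution has at most two foods positive. Try each food alone and each pair with both targets met exactly.
eggs only: max(1086/65, 9.9/1.0) = 16.71 servings → $10.02.
sunflower seeds only: max(1086/210, 9.9/2.5) = 5.171 servings → $1.81.
milk only: max(1086/346, 9.9/0.1) = 99 servings → $39.60.
tofu only: max(1086/165, 9.9/3.5) = 6.582 servings → $6.91.
eggs + sunflower seeds: intersection lies outside the first quadrant.
eggs + milk with both tight: 9.77 servings and 1.303 servings → $6.38.
eggs + tofu: the both-tight solution has a negative serving — not a feasible corner.
sunflower seeds + milk with both tight: 3.93 servings and 0.7536 servings → $1.68.
sunflower seeds + tofu: the both-tight solution has a negative serving — not a feasible corner.
milk + tofu with both tight: 1.815 servings and 2.777 servings → $3.64.
The minimum over all feasible corners is $1.68.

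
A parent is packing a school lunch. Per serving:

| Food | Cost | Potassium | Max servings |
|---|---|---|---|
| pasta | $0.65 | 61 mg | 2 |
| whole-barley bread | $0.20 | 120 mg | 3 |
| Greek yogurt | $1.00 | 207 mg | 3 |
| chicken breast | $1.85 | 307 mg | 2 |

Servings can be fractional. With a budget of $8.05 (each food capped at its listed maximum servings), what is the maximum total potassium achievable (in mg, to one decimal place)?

Potassium per dollar: whole-barley bread 600, Greek yogurt 207, chicken breast 165.9, pasta 93.85.
Take 3 servings of whole-barley bread: spends $0.60, +360.0 mg potassium (running total 360.0 mg).
Take 3 servings of Greek yogurt: spends $3.00, +621.0 mg potassium (running total 981.0 mg).
Take 2 servings of chicken breast: spends $3.70, +614.0 mg potassium (running total 1595.0 mg).
Take 1.154 servings of pasta: spends $0.75, +70.4 mg potassium (running total 1665.4 mg).
Filling greedily by potassium-per-dollar is optimal for one linear limit, giving 1665.4 mg.

1665.4 mg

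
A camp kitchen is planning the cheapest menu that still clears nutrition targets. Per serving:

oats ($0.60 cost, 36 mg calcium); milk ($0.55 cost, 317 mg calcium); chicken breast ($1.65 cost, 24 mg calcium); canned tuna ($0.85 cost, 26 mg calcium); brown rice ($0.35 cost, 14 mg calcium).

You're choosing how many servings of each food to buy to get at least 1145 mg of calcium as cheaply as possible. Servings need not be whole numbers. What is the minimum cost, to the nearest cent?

$1.99

Cost per mg of calcium: milk $0.0017, oats $0.0167, brown rice $0.0250, canned tuna $0.0327, chicken breast $0.0688.
With no serving limits, use only milk: 1145 mg / 317 mg = 3.612 servings × $0.55 = $1.99.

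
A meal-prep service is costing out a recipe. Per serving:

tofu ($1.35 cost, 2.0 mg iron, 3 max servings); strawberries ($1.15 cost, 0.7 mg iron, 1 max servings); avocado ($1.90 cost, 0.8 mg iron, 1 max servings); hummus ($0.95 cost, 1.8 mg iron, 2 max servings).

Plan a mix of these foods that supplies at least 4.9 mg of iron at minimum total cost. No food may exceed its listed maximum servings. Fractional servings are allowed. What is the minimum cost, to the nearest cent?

Cost per mg of iron: hummus $0.5278, tofu $0.6750, strawberries $1.6429, avocado $2.3750.
Take 2 servings of hummus: +3.6 mg iron for $1.90 (total $1.90, still need 1.3 mg).
Take 0.65 servings of tofu: +1.3 mg iron for $0.88 (total $2.78, still need 0.0 mg).
Greedy by cheapest-per-mg is optimal for a single linear constraint, so the minimum cost is $2.78.

$2.78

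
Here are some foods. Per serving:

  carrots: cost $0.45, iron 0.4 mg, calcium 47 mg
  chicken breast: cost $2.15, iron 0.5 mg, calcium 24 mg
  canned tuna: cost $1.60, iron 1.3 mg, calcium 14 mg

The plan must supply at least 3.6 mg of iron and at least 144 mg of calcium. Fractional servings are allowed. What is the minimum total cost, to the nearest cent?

$4.05

For a min-cost LP with two ≥-constraints, a basic feasible solution has at most two positive variables.
carrots only: max(3.6/0.4, 144/47) = 9 servings → $4.05.
chicken breast only: max(3.6/0.5, 144/24) = 7.2 servings → $15.48.
canned tuna only: max(3.6/1.3, 144/14) = 10.29 servings → $16.46.
carrots + chicken breast: the both-tight solution has a negative serving — not a feasible corner.
carrots + canned tuna with both tight: 2.465 servings and 2.011 servings → $4.33.
chicken breast + canned tuna with both tight: 5.653 servings and 0.595 servings → $13.11.
The minimum over all feasible corners is $4.05.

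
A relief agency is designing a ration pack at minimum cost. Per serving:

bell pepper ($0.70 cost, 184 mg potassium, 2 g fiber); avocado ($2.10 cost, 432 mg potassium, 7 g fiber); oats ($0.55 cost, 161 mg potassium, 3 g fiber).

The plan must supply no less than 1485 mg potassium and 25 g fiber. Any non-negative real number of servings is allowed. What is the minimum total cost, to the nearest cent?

$5.07

bell pepper only: max(1485/184, 25/2) = 12.5 servings → $8.75.
avocado only: max(1485/432, 25/7) = 3.571 servings → $7.50.
oats only: max(1485/161, 25/3) = 9.224 servings → $5.07.
bell pepper + avocado with both targets exact would need a negative amount; discard.
bell pepper + oats with both tight: 1.87 servings and 7.087 servings → $5.21.
avocado + oats with both tight: 2.544 servings and 2.396 servings → $6.66.
So the least-cost plan costs $5.07.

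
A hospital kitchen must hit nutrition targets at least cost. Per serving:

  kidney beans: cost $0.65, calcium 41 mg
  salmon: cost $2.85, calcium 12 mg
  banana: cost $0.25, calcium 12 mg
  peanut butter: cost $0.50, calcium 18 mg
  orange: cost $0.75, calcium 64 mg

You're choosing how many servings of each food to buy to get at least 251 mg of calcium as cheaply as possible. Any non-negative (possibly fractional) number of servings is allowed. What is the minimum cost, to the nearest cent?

Cost per mg of calcium: orange $0.0117, kidney beans $0.0159, banana $0.0208, peanut butter $0.0278, salmon $0.2375.
With no serving limits, use only orange: 251 mg / 64 mg = 3.922 servings × $0.75 = $2.94.

$2.94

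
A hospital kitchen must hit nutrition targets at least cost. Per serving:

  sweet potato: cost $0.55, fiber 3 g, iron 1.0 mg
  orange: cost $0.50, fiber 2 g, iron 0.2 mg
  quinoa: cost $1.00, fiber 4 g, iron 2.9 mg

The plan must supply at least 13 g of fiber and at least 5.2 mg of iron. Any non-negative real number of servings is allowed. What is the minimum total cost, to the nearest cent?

For a min-cost LP with two ≥-constraints, a basic feasible solution has at most two positive variables.
sweet potato only: max(13/3, 5.2/1.0) = 5.2 servings → $2.86.
orange only: max(13/2, 5.2/0.2) = 26 servings → $13.00.
quinoa only: max(13/4, 5.2/2.9) = 3.25 servings → $3.25.
sweet potato + orange with both targets exact would need a negative amount; discard.
sweet potato + quinoa with both tight: 3.596 servings and 0.5532 servings → $2.53.
orange + quinoa with both tight: 3.38 servings and 1.56 servings → $3.25.
Cheapest feasible corner: $2.53.

$2.53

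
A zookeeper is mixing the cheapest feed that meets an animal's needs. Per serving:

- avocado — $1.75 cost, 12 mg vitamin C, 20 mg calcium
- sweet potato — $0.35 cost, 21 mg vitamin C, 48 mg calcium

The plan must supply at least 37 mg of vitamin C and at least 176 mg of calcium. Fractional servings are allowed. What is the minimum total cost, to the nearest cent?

$1.28

For a min-cost LP with two ≥-constraints, a basic feasible solution has at most two positive variables.
avocado only: max(37/12, 176/20) = 8.8 servings → $15.40.
sweet potato only: max(37/21, 176/48) = 3.667 servings → $1.28.
avocado + sweet potato: the both-tight solution has a negative serving — not a feasible corner.
Cheapest feasible corner: $1.28.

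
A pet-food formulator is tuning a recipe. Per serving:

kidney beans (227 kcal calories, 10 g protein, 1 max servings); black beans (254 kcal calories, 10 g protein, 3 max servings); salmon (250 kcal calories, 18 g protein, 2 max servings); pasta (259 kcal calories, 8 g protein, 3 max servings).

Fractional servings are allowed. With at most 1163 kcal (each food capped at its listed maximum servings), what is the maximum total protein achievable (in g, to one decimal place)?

Protein per kcal: salmon 0.072, kidney beans 0.04405, black beans 0.03937, pasta 0.03089.
Take 2 servings of salmon: uses 500 kcal, +36.0 g protein (running total 36.0 g).
Take 1 serving of kidney beans: uses 227 kcal, +10.0 g protein (running total 46.0 g).
Take 1.717 servings of black beans: uses 436 kcal, +17.2 g protein (running total 63.2 g).
Greedy by best ratio exhausts the calories allowance optimally: 63.2 g.

63.2 g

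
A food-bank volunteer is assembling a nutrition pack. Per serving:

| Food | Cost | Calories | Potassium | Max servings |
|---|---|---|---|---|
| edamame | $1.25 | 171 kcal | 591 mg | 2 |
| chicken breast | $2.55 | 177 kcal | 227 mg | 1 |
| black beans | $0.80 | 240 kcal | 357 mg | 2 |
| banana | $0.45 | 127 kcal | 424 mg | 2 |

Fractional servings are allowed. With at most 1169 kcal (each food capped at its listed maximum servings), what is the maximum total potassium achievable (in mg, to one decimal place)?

2863.3 mg

Potassium per kcal: edamame 3.456, banana 3.339, black beans 1.488, chicken breast 1.282.
Take 2 servings of edamame: uses 342 kcal, +1182.0 mg potassium (running total 1182.0 mg).
Take 2 servings of banana: uses 254 kcal, +848.0 mg potassium (running total 2030.0 mg).
Take 2 servings of black beans: uses 480 kcal, +714.0 mg potassium (running total 2744.0 mg).
Take 0.5254 servings of chicken breast: uses 93 kcal, +119.3 mg potassium (running total 2863.3 mg).
Filling greedily by potassium-per-kcal is optimal for one linear limit, giving 2863.3 mg.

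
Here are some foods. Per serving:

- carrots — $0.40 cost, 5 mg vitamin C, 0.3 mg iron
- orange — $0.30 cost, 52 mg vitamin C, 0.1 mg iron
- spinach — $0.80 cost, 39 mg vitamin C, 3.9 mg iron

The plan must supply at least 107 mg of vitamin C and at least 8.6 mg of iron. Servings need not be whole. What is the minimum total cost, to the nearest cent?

Minimising a linear cost over {vitamin C ≥ 107, iron ≥ 8.6, servings ≥ 0} — the optimum is at a vertex, using one or two foods.
carrots only: max(107/5, 8.6/0.3) = 28.67 servings → $11.47.
orange only: max(107/52, 8.6/0.1) = 86 servings → $25.80.
spinach only: max(107/39, 8.6/3.9) = 2.744 servings → $2.19.
carrots + orange: intersection lies outside the first quadrant.
carrots + spinach with both tight: 10.5 servings and 1.397 servings → $5.32.
orange + spinach with both tight: 0.4118 servings and 2.195 servings → $1.88.
Cheapest feasible corner: $1.88.

$1.88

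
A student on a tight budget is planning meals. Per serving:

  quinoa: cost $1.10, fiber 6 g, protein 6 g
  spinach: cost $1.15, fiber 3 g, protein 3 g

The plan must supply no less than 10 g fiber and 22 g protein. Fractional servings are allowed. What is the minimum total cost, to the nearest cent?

$4.03

Check every corner: each single food scaled to meet both minima, and each pair solved so both constraints bind.
quinoa only: max(10/6, 22/6) = 3.667 servings → $4.03.
spinach only: max(10/3, 22/3) = 7.333 servings → $8.43.
quinoa + spinach (both tight): parallel constraints — no distinct corner.
The minimum over all feasible corners is $4.03.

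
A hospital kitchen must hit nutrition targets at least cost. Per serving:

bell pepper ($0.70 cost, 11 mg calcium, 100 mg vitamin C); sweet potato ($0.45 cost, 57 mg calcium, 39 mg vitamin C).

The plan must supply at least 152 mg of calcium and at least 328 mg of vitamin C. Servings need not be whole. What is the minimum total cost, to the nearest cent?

$2.69

bell pepper only: max(152/11, 328/100) = 13.82 servings → $9.67.
sweet potato only: max(152/57, 328/39) = 8.41 servings → $3.78.
bell pepper + sweet potato with both tight: 2.422 servings and 2.199 servings → $2.69.
Cheapest feasible corner: $2.69.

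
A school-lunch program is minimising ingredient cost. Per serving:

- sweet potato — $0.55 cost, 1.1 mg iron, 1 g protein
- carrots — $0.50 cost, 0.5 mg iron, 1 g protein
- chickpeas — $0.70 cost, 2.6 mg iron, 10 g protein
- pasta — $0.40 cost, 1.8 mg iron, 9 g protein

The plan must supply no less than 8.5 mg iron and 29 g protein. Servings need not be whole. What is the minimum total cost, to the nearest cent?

$1.89

At the optimum either one food covers both requirements or two foods hit both targets exactly; no other combination can be cheaper.
sweet potato only: max(8.5/1.1, 29/1) = 29 servings → $15.95.
carrots only: max(8.5/0.5, 29/1) = 29 servings → $14.50.
chickpeas only: max(8.5/2.6, 29/10) = 3.269 servings → $2.29.
pasta only: max(8.5/1.8, 29/9) = 4.722 servings → $1.89.
sweet potato + carrots: intersection lies outside the first quadrant.
sweet potato + chickpeas with both tight: 1.143 servings and 2.786 servings → $2.58.
sweet potato + pasta with both tight: 3 servings and 2.889 servings → $2.81.
carrots + chickpeas with both tight: 4 servings and 2.5 servings → $3.75.
carrots + pasta with both tight: 9 servings and 2.222 servings → $5.39.
chickpeas + pasta with both targets exact would need a negative amount; discard.
Cheapest feasible corner: $1.89.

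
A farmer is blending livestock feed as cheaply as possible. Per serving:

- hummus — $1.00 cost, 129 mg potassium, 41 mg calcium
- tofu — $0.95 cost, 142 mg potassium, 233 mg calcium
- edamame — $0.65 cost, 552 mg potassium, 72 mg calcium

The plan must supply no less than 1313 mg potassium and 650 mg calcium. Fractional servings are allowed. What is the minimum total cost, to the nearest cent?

$3.29

Minimising a linear cost over {potassium ≥ 1313, calcium ≥ 650, servings ≥ 0} — the optimum is at a vertex, using one or two foods.
hummus only: max(1313/129, 650/41) = 15.85 servings → $15.85.
tofu only: max(1313/142, 650/233) = 9.246 servings → $8.78.
edamame only: max(1313/552, 650/72) = 9.028 servings → $5.87.
hummus + tofu with both tight: 8.815 servings and 1.239 servings → $9.99.
hummus + edamame: intersection lies outside the first quadrant.
tofu + edamame with both tight: 2.232 servings and 1.804 servings → $3.29.
So the least-cost plan costs $3.29.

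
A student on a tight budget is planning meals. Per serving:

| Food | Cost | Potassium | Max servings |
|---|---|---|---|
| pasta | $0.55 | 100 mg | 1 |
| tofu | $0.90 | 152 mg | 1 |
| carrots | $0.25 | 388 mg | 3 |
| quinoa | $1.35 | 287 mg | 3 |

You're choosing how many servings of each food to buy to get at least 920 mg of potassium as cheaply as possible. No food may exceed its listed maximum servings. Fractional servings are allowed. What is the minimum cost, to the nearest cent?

Cost per mg of potassium: carrots $0.0006, quinoa $0.0047, pasta $0.0055, tofu $0.0059.
Take 2.371 servings of carrots: +920.0 mg potassium for $0.59 (total $0.59, still need 0.0 mg).
Greedy by cheapest-per-mg is optimal for a single linear constraint, so the minimum cost is $0.59.

$0.59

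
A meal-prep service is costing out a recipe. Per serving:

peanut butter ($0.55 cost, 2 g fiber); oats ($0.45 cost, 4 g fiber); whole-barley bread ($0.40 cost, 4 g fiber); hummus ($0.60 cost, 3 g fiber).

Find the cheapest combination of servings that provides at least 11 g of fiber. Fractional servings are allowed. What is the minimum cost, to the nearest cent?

Cost per g of fiber: whole-barley bread $0.1000, oats $0.1125, hummus $0.2000, peanut butter $0.2750.
With no serving limits, use only whole-barley bread: 11 g / 4 g = 2.75 servings × $0.40 = $1.10.

$1.10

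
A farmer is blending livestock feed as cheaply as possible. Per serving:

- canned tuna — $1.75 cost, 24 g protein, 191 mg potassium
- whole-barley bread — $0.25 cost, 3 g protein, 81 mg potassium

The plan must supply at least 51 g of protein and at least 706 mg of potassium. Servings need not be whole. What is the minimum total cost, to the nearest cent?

At the optimum either one food covers both requirements or two foods hit both targets exactly; no other combination can be cheaper.
canned tuna only: max(51/24, 706/191) = 3.696 servings → $6.47.
whole-barley bread only: max(51/3, 706/81) = 17 servings → $4.25.
canned tuna + whole-barley bread with both tight: 1.468 servings and 5.254 servings → $3.88.
The minimum over all feasible corners is $3.88.

$3.88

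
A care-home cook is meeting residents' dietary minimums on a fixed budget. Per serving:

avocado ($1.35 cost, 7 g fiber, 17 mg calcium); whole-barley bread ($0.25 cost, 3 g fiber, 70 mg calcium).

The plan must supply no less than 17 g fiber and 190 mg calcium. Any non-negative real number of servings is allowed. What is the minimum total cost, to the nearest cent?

Two binding constraints pin down two serving amounts, so the optimal mix uses at most two foods. The candidates are each food alone (scaled to the tighter of fiber/calcium) and each pair with both constraints tight.
avocado only: max(17/7, 190/17) = 11.18 servings → $15.09.
whole-barley bread only: max(17/3, 190/70) = 5.667 servings → $1.42.
avocado + whole-barley bread with both tight: 1.412 servings and 2.371 servings → $2.50.
The minimum over all feasible corners is $1.42.

$1.42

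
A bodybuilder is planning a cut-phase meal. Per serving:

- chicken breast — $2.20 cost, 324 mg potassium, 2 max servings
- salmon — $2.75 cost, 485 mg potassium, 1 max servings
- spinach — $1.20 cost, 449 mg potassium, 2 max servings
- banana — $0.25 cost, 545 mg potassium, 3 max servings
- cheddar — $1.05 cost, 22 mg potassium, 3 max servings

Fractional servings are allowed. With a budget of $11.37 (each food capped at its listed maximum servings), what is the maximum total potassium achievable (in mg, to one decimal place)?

Potassium per dollar: banana 2180, spinach 374.2, salmon 176.4, chicken breast 147.3, cheddar 20.95.
Take 3 servings of banana: spends $0.75, +1635.0 mg potassium (running total 1635.0 mg).
Take 2 servings of spinach: spends $2.40, +898.0 mg potassium (running total 2533.0 mg).
Take 1 serving of salmon: spends $2.75, +485.0 mg potassium (running total 3018.0 mg).
Take 2 servings of chicken breast: spends $4.40, +648.0 mg potassium (running total 3666.0 mg).
Take 1.019 servings of cheddar: spends $1.07, +22.4 mg potassium (running total 3688.4 mg).
Filling greedily by potassium-per-dollar is optimal for one linear limit, giving 3688.4 mg.

3688.4 mg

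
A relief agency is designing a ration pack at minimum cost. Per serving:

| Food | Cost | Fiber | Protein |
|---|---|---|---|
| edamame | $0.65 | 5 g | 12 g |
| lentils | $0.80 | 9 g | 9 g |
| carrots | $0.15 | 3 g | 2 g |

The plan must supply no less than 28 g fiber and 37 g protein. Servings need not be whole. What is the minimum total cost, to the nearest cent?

$2.25

An LP optimum is at a vertex; with two nutrient constraints at most two foods are used. Check each candidate.
edamame only: max(28/5, 37/12) = 5.6 servings → $3.64.
lentils only: max(28/9, 37/9) = 4.111 servings → $3.29.
carrots only: max(28/3, 37/2) = 18.5 servings → $2.77.
edamame + lentils with both tight: 1.286 servings and 2.397 servings → $2.75.
edamame + carrots with both tight: 2.115 servings and 5.808 servings → $2.25.
lentils + carrots: intersection lies outside the first quadrant.
Cheapest feasible corner: $2.25.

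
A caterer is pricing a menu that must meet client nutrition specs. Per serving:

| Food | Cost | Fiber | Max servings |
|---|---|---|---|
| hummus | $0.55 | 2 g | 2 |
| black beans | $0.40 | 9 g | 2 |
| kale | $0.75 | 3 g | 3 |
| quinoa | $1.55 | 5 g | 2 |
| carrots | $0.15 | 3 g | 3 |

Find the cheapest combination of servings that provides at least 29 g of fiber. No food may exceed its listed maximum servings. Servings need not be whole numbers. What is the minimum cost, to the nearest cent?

$1.75

Cost per g of fiber: black beans $0.0444, carrots $0.0500, kale $0.2500, hummus $0.2750, quinoa $0.3100.
Take 2 servings of black beans: +18.0 g fiber for $0.80 (total $0.80, still need 11.0 g).
Take 3 servings of carrots: +9.0 g fiber for $0.45 (total $1.25, still need 2.0 g).
Take 0.6667 servings of kale: +2.0 g fiber for $0.50 (total $1.75, still need 0.0 g).
Filling from the cheapest source first is optimal under one linear minimum: $1.75.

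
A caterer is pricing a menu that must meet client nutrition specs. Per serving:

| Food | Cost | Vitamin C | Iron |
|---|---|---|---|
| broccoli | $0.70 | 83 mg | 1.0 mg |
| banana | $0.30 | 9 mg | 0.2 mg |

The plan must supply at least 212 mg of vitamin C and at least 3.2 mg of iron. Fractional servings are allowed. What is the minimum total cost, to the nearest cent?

$2.24

With two linear requirements the optimum uses one or two foods; enumerate the corners.
broccoli only: max(212/83, 3.2/1.0) = 3.2 servings → $2.24.
banana only: max(212/9, 3.2/0.2) = 23.56 servings → $7.07.
broccoli + banana with both tight: 1.789 servings and 7.053 servings → $3.37.
So the least-cost plan costs $2.24.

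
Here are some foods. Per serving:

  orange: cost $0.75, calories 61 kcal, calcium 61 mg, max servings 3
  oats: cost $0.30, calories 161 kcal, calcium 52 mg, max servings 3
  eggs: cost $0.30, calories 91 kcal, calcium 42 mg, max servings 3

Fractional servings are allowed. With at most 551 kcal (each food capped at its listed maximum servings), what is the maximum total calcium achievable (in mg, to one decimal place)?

339.7 mg

Calcium per kcal: orange 1, eggs 0.4615, oats 0.323.
Take 3 servings of orange: uses 183 kcal, +183.0 mg calcium (running total 183.0 mg).
Take 3 servings of eggs: uses 273 kcal, +126.0 mg calcium (running total 309.0 mg).
Take 0.5901 servings of oats: uses 95 kcal, +30.7 mg calcium (running total 339.7 mg).
Greedy by best ratio exhausts the calories allowance optimally: 339.7 mg.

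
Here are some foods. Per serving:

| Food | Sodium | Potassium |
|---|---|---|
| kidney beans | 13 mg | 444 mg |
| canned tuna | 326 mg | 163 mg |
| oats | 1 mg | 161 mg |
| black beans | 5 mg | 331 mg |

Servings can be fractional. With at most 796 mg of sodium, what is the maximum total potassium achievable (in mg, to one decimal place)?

Potassium per mg sodium: oats 161, black beans 66.2, kidney beans 34.15, canned tuna 0.5.
With no serving limits, spend the whole sodium allowance on oats: 796 mg / 1 mg × 161 mg = 128156.0 mg.

128156.0 mg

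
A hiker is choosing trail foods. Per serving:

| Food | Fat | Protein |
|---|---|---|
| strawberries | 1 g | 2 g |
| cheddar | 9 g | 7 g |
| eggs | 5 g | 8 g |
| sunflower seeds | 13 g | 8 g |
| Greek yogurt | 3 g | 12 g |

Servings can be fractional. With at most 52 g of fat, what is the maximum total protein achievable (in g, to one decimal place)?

Protein per g fat: Greek yogurt 4, strawberries 2, eggs 1.6, cheddar 0.7778, sunflower seeds 0.6154.
With no serving limits, spend the whole fat allowance on Greek yogurt: 52 g / 3 g × 12 g = 208.0 g.

208.0 g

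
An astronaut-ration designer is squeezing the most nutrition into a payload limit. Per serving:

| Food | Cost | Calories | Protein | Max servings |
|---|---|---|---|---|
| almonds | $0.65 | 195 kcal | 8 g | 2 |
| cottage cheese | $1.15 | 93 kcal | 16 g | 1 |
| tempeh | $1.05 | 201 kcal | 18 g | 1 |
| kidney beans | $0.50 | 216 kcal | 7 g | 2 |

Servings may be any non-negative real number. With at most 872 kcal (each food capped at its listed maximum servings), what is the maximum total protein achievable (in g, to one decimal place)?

Protein per kcal: cottage cheese 0.172, tempeh 0.08955, almonds 0.04103, kidney beans 0.03241.
Take 1 serving of cottage cheese: uses 93 kcal, +16.0 g protein (running total 16.0 g).
Take 1 serving of tempeh: uses 201 kcal, +18.0 g protein (running total 34.0 g).
Take 2 servings of almonds: uses 390 kcal, +16.0 g protein (running total 50.0 g).
Take 0.8704 servings of kidney beans: uses 188 kcal, +6.1 g protein (running total 56.1 g).
Greedy by best ratio exhausts the calories allowance optimally: 56.1 g.

56.1 g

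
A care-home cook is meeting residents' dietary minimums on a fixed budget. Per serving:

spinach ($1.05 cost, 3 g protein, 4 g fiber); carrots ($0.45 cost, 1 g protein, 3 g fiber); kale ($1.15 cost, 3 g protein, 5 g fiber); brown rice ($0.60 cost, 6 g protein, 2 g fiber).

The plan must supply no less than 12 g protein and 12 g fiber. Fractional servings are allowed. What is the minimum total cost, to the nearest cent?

$2.25

spinach only: max(12/3, 12/4) = 4 servings → $4.20.
carrots only: max(12/1, 12/3) = 12 servings → $5.40.
kale only: max(12/3, 12/5) = 4 servings → $4.60.
brown rice only: max(12/6, 12/2) = 6 servings → $3.60.
spinach + carrots with both targets exact would need a negative amount; discard.
spinach + kale: intersection lies outside the first quadrant.
spinach + brown rice with both tight: 2.667 servings and 0.6667 servings → $3.20.
carrots + kale: intersection lies outside the first quadrant.
carrots + brown rice with both tight: 3 servings and 1.5 servings → $2.25.
kale + brown rice with both tight: 2 servings and 1 serving → $2.90.
Cheapest feasible corner: $2.25.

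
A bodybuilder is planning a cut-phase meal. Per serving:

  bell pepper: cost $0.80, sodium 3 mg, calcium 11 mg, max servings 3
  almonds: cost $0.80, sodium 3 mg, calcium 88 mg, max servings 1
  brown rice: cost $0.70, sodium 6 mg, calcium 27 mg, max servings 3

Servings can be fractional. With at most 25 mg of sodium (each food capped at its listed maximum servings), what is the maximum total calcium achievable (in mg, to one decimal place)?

183.7 mg

Calcium per mg sodium: almonds 29.33, brown rice 4.5, bell pepper 3.667.
Take 1 serving of almonds: uses 3 mg sodium, +88.0 mg calcium (running total 88.0 mg).
Take 3 servings of brown rice: uses 18 mg sodium, +81.0 mg calcium (running total 169.0 mg).
Take 1.333 servings of bell pepper: uses 4 mg sodium, +14.7 mg calcium (running total 183.7 mg).
Greedy by best ratio exhausts the sodium allowance optimally: 183.7 mg.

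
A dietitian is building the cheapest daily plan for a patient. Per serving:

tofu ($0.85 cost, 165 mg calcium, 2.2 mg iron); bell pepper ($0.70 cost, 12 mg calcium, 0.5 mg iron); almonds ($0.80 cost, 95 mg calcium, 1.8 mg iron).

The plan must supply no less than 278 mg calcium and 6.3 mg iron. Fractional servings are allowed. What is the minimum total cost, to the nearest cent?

$2.43

The cheapest plan sits at a corner of the feasible region — with two constraints it uses at most two foods.
tofu only: max(278/165, 6.3/2.2) = 2.864 servings → $2.43.
bell pepper only: max(278/12, 6.3/0.5) = 23.17 servings → $16.22.
almonds only: max(278/95, 6.3/1.8) = 3.5 servings → $2.80.
tofu + bell pepper with both tight: 1.13 servings and 7.627 servings → $6.30.
tofu + almonds: intersection lies outside the first quadrant.
bell pepper + almonds with both tight: 3.788 servings and 2.448 servings → $4.61.
So the least-cost plan costs $2.43.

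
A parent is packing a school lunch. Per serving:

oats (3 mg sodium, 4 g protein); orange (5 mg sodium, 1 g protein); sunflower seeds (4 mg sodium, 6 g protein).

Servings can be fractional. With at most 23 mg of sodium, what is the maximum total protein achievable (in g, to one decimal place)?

34.5 g

Protein per mg sodium: sunflower seeds 1.5, oats 1.333, orange 0.2.
With no serving limits, spend the whole sodium allowance on sunflower seeds: 23 mg / 4 mg × 6 g = 34.5 g.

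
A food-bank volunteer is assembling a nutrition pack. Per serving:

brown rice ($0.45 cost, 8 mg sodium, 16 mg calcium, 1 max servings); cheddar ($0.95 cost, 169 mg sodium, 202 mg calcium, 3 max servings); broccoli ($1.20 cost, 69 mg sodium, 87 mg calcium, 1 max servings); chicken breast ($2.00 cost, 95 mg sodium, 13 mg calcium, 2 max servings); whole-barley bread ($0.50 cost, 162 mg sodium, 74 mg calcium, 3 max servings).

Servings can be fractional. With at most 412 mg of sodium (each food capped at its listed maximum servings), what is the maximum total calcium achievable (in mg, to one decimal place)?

Calcium per mg sodium: brown rice 2, broccoli 1.261, cheddar 1.195, whole-barley bread 0.4568, chicken breast 0.1368.
Take 1 serving of brown rice: uses 8 mg sodium, +16.0 mg calcium (running total 16.0 mg).
Take 1 serving of broccoli: uses 69 mg sodium, +87.0 mg calcium (running total 103.0 mg).
Take 1.982 servings of cheddar: uses 335 mg sodium, +400.4 mg calcium (running total 503.4 mg).
Filling greedily by calcium-per-mg sodium is optimal for one linear limit, giving 503.4 mg.

503.4 mg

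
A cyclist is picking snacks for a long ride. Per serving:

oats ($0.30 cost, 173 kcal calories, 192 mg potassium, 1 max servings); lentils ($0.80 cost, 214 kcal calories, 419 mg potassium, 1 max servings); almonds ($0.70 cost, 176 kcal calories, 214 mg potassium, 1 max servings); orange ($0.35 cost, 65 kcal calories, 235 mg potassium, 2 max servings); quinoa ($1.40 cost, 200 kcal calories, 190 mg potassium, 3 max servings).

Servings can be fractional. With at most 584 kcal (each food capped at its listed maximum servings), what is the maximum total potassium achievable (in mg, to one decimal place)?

1174.0 mg

Potassium per kcal: orange 3.615, lentils 1.958, almonds 1.216, oats 1.11, quinoa 0.95.
Take 2 servings of orange: uses 130 kcal, +470.0 mg potassium (running total 470.0 mg).
Take 1 serving of lentils: uses 214 kcal, +419.0 mg potassium (running total 889.0 mg).
Take 1 serving of almonds: uses 176 kcal, +214.0 mg potassium (running total 1103.0 mg).
Take 0.3699 servings of oats: uses 64 kcal, +71.0 mg potassium (running total 1174.0 mg).
Filling greedily by potassium-per-kcal is optimal for one linear limit, giving 1174.0 mg.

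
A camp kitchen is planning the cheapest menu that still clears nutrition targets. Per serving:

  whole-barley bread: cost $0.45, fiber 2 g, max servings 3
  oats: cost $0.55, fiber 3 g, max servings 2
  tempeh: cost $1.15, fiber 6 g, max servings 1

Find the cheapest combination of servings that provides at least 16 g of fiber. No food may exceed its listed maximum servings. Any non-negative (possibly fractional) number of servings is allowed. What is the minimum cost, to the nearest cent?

$3.15

Cost per g of fiber: oats $0.1833, tempeh $0.1917, whole-barley bread $0.2250.
Take 2 servings of oats: +6.0 g fiber for $1.10 (total $1.10, still need 10.0 g).
Take 1 serving of tempeh: +6.0 g fiber for $1.15 (total $2.25, still need 4.0 g).
Take 2 servings of whole-barley bread: +4.0 g fiber for $0.90 (total $3.15, still need 0.0 g).
Filling from the cheapest source first is optimal under one linear minimum: $3.15.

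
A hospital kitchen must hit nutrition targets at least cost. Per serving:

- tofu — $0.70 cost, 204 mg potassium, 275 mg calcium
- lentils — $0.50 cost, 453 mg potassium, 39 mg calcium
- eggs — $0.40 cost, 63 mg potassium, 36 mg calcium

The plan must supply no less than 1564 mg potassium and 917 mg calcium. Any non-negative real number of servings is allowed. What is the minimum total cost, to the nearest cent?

$3.17

tofu only: max(1564/204, 917/275) = 7.667 servings → $5.37.
lentils only: max(1564/453, 917/39) = 23.51 servings → $11.76.
eggs only: max(1564/63, 917/36) = 25.47 servings → $10.19.
tofu + lentils with both tight: 3.039 servings and 2.084 servings → $3.17.
tofu + eggs with both tight: 0.147 servings and 24.35 servings → $9.84.
lentils + eggs: intersection lies outside the first quadrant.
So the least-cost plan costs $3.17.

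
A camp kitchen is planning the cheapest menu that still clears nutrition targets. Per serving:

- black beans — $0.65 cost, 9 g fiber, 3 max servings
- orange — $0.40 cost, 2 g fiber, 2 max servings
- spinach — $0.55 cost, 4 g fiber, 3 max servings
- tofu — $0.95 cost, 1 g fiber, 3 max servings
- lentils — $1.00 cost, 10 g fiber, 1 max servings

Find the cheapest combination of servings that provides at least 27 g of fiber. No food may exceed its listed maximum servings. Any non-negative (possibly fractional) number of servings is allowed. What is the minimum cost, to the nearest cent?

$1.95

Cost per g of fiber: black beans $0.0722, lentils $0.1000, spinach $0.1375, orange $0.2000, tofu $0.9500.
Take 3 servings of black beans: +27.0 g fiber for $1.95 (total $1.95, still need 0.0 g).
Filling from the cheapest source first is optimal under one linear minimum: $1.95.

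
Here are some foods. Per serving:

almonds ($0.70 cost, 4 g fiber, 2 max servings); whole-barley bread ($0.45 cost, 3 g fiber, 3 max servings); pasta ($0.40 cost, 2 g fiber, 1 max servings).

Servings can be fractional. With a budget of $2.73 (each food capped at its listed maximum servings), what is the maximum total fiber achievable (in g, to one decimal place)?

Fiber per dollar: whole-barley bread 6.667, almonds 5.714, pasta 5.
Take 3 servings of whole-barley bread: spends $1.35, +9.0 g fiber (running total 9.0 g).
Take 1.971 servings of almonds: spends $1.38, +7.9 g fiber (running total 16.9 g).
Greedy by best ratio exhausts the cost allowance optimally: 16.9 g.

16.9 g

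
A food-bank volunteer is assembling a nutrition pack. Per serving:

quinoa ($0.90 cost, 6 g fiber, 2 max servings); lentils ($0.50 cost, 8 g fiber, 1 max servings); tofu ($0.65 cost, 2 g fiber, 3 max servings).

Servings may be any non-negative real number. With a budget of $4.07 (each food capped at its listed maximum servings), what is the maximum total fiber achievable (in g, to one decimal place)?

25.4 g

Fiber per dollar: lentils 16, quinoa 6.667, tofu 3.077.
Take 1 serving of lentils: spends $0.50, +8.0 g fiber (running total 8.0 g).
Take 2 servings of quinoa: spends $1.80, +12.0 g fiber (running total 20.0 g).
Take 2.723 servings of tofu: spends $1.77, +5.4 g fiber (running total 25.4 g).
Greedy by best ratio exhausts the cost allowance optimally: 25.4 g.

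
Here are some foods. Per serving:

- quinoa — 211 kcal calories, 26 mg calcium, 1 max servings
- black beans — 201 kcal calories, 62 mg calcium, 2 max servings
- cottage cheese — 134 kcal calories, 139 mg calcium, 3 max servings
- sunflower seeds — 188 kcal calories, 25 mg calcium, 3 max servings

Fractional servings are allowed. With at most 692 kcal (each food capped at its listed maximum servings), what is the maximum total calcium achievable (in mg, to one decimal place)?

Calcium per kcal: cottage cheese 1.037, black beans 0.3085, sunflower seeds 0.133, quinoa 0.1232.
Take 3 servings of cottage cheese: uses 402 kcal, +417.0 mg calcium (running total 417.0 mg).
Take 1.443 servings of black beans: uses 290 kcal, +89.5 mg calcium (running total 506.5 mg).
Filling greedily by calcium-per-kcal is optimal for one linear limit, giving 506.5 mg.

506.5 mg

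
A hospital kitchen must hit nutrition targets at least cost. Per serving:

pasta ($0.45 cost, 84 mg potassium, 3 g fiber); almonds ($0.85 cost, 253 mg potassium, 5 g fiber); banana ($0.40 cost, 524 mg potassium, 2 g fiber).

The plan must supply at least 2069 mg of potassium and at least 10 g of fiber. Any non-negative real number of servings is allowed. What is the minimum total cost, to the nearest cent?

An LP optimum is at a vertex; with two nutrient constraints at most two foods are used. Check each candidate.
pasta only: max(2069/84, 10/3) = 24.63 servings → $11.08.
almonds only: max(2069/253, 10/5) = 8.178 servings → $6.95.
banana only: max(2069/524, 10/2) = 5 servings → $2.00.
pasta + almonds: the both-tight solution has a negative serving — not a feasible corner.
pasta + banana with both tight: 0.7849 servings and 3.823 servings → $1.88.
almonds + banana with both tight: 0.5213 servings and 3.697 servings → $1.92.
The minimum over all feasible corners is $1.88.

$1.88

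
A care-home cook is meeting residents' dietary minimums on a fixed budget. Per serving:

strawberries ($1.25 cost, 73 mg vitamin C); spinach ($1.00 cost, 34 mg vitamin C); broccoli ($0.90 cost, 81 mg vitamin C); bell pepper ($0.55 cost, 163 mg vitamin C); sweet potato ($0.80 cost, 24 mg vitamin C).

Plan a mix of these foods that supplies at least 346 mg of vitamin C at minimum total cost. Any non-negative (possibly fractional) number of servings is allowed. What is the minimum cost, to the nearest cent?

$1.17

Cost per mg of vitamin C: bell pepper $0.0034, broccoli $0.0111, strawberries $0.0171, spinach $0.0294, sweet potato $0.0333.
With no serving limits, use only bell pepper: 346 mg / 163 mg = 2.123 servings × $0.55 = $1.17.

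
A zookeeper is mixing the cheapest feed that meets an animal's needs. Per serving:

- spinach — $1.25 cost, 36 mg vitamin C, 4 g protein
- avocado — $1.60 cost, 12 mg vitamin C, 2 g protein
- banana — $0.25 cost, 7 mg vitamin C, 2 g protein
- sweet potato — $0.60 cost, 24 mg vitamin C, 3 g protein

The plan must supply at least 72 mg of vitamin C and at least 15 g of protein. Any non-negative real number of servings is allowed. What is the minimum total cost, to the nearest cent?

$2.20

spinach only: max(72/36, 15/4) = 3.75 servings → $4.69.
avocado only: max(72/12, 15/2) = 7.5 servings → $12.00.
banana only: max(72/7, 15/2) = 10.29 servings → $2.57.
sweet potato only: max(72/24, 15/3) = 5 servings → $3.00.
spinach + avocado: the both-tight solution has a negative serving — not a feasible corner.
spinach + banana with both tight: 0.8864 servings and 5.727 servings → $2.54.
spinach + sweet potato: intersection lies outside the first quadrant.
avocado + banana with both tight: 3.9 servings and 3.6 servings → $7.14.
avocado + sweet potato: intersection lies outside the first quadrant.
banana + sweet potato with both tight: 5.333 servings and 1.444 servings → $2.20.
Cheapest feasible corner: $2.20.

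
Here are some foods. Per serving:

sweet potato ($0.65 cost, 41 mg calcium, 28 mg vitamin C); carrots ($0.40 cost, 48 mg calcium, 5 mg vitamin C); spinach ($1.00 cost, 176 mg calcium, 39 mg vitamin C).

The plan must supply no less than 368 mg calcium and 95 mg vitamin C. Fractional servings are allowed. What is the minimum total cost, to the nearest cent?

$2.39

The cheapest plan sits at a corner of the feasible region — with two constraints it uses at most two foods.
sweet potato only: max(368/41, 95/28) = 8.976 servings → $5.83.
carrots only: max(368/48, 95/5) = 19 servings → $7.60.
spinach only: max(368/176, 95/39) = 2.436 servings → $2.44.
sweet potato + carrots with both tight: 2.388 servings and 5.627 servings → $3.80.
sweet potato + spinach with both tight: 0.7113 servings and 1.925 servings → $2.39.
carrots + spinach with both targets exact would need a negative amount; discard.
The minimum over all feasible corners is $2.39.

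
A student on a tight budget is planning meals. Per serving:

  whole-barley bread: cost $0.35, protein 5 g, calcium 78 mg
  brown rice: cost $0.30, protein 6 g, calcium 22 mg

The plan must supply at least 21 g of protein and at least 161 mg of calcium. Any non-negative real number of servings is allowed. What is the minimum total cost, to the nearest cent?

Minimising a linear cost over {protein ≥ 21, calcium ≥ 161, servings ≥ 0} — the optimum is at a vertex, using one or two foods.
whole-barley bread only: max(21/5, 161/78) = 4.2 servings → $1.47.
brown rice only: max(21/6, 161/22) = 7.318 servings → $2.20.
whole-barley bread + brown rice with both tight: 1.408 servings and 2.327 servings → $1.19.
The minimum over all feasible corners is $1.19.

$1.19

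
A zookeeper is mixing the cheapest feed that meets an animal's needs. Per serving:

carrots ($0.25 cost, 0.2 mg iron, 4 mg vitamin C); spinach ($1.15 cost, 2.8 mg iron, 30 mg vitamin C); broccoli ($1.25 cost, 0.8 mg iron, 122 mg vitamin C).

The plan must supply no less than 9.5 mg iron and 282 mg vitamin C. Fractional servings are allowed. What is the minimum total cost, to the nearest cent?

carrots only: max(9.5/0.2, 282/4) = 70.5 servings → $17.62.
spinach only: max(9.5/2.8, 282/30) = 9.4 servings → $10.81.
broccoli only: max(9.5/0.8, 282/122) = 11.88 servings → $14.84.
carrots + spinach: the both-tight solution has a negative serving — not a feasible corner.
carrots + broccoli with both tight: 44.03 servings and 0.8679 servings → $12.09.
spinach + broccoli with both tight: 2.939 servings and 1.589 servings → $5.37.
So the least-cost plan costs $5.37.

$5.37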